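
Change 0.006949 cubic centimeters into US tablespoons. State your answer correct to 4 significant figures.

0.0004699 US tbsp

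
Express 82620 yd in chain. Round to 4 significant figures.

3755 chain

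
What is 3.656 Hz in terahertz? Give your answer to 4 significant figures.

1 hertz = 1.00000 × 10^-12 THz.
Thus 3.656 × 1.00000 × 10^-12 ≈ 3.656 × 10^-12 THz.

3.656 × 10^-12 terahertz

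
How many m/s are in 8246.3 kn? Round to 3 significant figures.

4240 m/s

1 knot = 0.514444 m/s.
So 8246.3 × 0.514444 ≈ 4240 m/s.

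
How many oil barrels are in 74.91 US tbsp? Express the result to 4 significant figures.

0.006967 bbl

1 US tablespoon = 9.30060e-5 bbl.
Then 74.91 × 9.30060e-5 ≈ 0.006967 bbl.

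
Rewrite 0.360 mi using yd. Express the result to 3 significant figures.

634 yards

1 mi = 1760.00 yd.
Then 0.360 × 1760.00 ≈ 634 yd.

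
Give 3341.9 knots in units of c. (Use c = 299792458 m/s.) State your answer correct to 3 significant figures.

1 kn = 1.71600e-9 times the speed of light.
Then 3341.9 × 1.71600e-9 ≈ 5.73e-6 c.

5.73e-6 times the speed of light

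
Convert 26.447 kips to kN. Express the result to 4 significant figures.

117.6 kN

1 kip = 4.44822 kilonewtons.
Then 26.447 × 4.44822 ≈ 117.6 kN.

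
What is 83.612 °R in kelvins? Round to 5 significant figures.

°R = K × 9/5.
Applying the formula gives 46.451 K.

46.451 kelvins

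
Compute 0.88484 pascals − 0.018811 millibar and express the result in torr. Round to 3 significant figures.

0.88484 Pa = 0.00663685 torr and 0.018811 mbar = 0.0141094 torr.
0.00663685 − 0.0141094 ≈ -0.00747 torr.

-0.00747 torr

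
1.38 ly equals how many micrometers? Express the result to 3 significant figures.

1.31 × 10^22 μm

1 ly = 9.46073 × 10^21 μm.
Then 1.38 × 9.46073 × 10^21 ≈ 1.31 × 10^22 μm.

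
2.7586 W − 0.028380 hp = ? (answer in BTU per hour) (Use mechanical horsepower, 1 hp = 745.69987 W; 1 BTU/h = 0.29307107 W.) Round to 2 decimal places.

2.7586 W = 9.41273 BTU/h and 0.028380 hp = 72.2110 BTU/h.
9.41273 − 72.2110 ≈ -62.80 BTU/h.

-62.80 BTU/h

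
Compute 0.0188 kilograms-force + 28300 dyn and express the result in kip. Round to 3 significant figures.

0.000105 kip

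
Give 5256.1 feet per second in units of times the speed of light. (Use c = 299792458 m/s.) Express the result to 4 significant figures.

5.344 × 10^-6 times the speed of light

1 ft/s = 1.01670 × 10^-9 times the speed of light.
5256.1 × 1.01670 × 10^-9 ≈ 5.344 × 10^-6 c.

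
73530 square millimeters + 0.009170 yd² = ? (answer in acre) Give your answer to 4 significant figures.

73530 mm² = 1.81697e-5 acre and 0.009170 yd² = 1.89463e-6 acre.
1.81697e-5 + 1.89463e-6 ≈ 2.006e-5 acre.

2.006e-5 acre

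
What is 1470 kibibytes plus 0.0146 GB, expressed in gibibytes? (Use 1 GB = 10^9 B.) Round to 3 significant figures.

0.0150 GiB

1470 KiB = 0.00140190 GiB and 0.0146 GB = 0.0135973 GiB.
0.00140190 + 0.0135973 ≈ 0.0150 GiB.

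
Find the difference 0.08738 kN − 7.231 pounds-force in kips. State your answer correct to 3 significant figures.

0.08738 kN = 0.0196438 kip and 7.231 lbf = 0.00723100 kip.
0.0196438 − 0.00723100 ≈ 0.0124 kip.

0.0124 kip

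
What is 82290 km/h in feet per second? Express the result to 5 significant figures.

74995 ft/s

1 km/h = 0.9113444 ft/s.
Thus 82290 × 0.9113444 ≈ 74995 ft/s.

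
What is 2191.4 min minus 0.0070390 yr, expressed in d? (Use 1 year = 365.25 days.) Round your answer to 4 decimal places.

2191.4 min = 1.52181 d and 0.0070390 yr = 2.57099 d.
1.52181 − 2.57099 ≈ -1.0492 d.

-1.0492 d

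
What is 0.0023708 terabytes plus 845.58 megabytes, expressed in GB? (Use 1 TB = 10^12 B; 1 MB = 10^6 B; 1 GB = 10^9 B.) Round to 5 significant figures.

3.2164 GB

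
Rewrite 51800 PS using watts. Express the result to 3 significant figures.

3.81 × 10^7 W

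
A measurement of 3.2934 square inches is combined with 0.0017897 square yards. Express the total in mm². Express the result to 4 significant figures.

3621 mm²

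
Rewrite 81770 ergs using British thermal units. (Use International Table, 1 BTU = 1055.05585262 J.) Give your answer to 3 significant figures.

1 erg = 9.47817e-11 British thermal units.
Thus 81770 × 9.47817e-11 ≈ 7.75e-6 BTU.

7.75e-6 British thermal units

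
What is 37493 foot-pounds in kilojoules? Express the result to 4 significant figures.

1 ft·lbf = 0.00135582 kJ.
Then 37493 × 0.00135582 ≈ 50.83 kJ.

50.83 kJ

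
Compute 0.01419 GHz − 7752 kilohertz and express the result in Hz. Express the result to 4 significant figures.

6.438 × 10^6 hertz

0.01419 GHz = 1.41900 × 10^7 Hz and 7752 kHz = 7.75200 × 10^6 Hz.
1.41900 × 10^7 − 7.75200 × 10^6 ≈ 6.438 × 10^6 Hz.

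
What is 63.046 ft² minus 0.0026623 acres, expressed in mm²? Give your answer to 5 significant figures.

63.046 ft² = 5857165 mm² and 0.0026623 acre = 1.077395e+7 mm².
5857165 − 1.077395e+7 ≈ -4.9168e+6 mm².

-4.9168e+6 square millimeters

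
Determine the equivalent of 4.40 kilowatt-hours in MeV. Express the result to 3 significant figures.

9.89e+19 MeV

1 kilowatt-hour = 2.24694e+19 MeV.
Thus 4.40 × 2.24694e+19 ≈ 9.89e+19 MeV.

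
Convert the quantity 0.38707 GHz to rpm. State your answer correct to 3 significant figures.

2.32e+10 rpm

1 GHz = 6.00000e+10 revolutions per minute.
0.38707 × 6.00000e+10 ≈ 2.32e+10 rpm.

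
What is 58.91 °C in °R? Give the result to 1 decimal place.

597.7 degrees Rankine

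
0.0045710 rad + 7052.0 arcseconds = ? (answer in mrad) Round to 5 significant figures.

38.760 mrad

0.0045710 rad = 4.57100 mrad and 7052.0 arcsec = 34.1891 mrad.
4.57100 + 34.1891 ≈ 38.760 mrad.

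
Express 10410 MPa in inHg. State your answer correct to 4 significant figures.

3.074e+6 inches of mercury

1 MPa = 295.300 inHg.
So 10410 × 295.300 ≈ 3.074e+6 inHg.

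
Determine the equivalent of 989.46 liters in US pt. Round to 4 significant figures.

1 liter = 2.11338 US pt.
989.46 × 2.11338 ≈ 2091 US pt.

2091 US pt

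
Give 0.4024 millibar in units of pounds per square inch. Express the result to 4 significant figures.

0.005836 psi

1 millibar = 0.0145038 pounds per square inch.
Then 0.4024 × 0.0145038 ≈ 0.005836 psi.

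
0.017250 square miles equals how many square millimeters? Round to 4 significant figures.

1 mi² = 2.58999e+12 mm².
0.017250 × 2.58999e+12 ≈ 4.468e+10 mm².

4.468e+10 square millimeters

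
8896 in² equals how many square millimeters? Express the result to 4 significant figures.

5.739e+6 mm²

1 in² = 645.160 mm².
8896 × 645.160 ≈ 5.739e+6 mm².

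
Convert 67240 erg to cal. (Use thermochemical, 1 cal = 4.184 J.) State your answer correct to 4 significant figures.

1 erg = 2.39006 × 10^-8 cal.
67240 × 2.39006 × 10^-8 ≈ 0.001607 cal.

0.001607 calories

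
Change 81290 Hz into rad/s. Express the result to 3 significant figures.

1 hertz = 6.28319 radians per second.
Then 81290 × 6.28319 ≈ 511000 rad/s.

511000 rad/s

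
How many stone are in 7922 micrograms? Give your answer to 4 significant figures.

1.248e-6 st

1 μg = 1.57473e-10 stone.
7922 × 1.57473e-10 ≈ 1.248e-6 st.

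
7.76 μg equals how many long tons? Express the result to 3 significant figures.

1 microgram = 9.84207e-13 long tons.
Then 7.76 × 9.84207e-13 ≈ 7.64e-12 long ton.

7.64e-12 long ton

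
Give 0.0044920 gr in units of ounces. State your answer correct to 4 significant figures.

1.027 × 10^-5 ounces

1 gr = 0.00228571 ounces.
Thus 0.0044920 × 0.00228571 ≈ 1.027 × 10^-5 oz.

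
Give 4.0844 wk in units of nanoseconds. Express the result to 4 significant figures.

2.470e+15 ns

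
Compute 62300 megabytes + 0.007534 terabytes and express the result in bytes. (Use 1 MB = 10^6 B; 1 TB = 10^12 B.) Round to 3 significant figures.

6.98 × 10^10 bytes

62300 MB = 6.23000 × 10^10 B and 0.007534 TB = 7.53400 × 10^9 B.
6.23000 × 10^10 + 7.53400 × 10^9 ≈ 6.98 × 10^10 B.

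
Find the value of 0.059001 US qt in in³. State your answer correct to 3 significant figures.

3.41 cubic inches

1 US quart = 57.7500 in³.
0.059001 × 57.7500 ≈ 3.41 in³.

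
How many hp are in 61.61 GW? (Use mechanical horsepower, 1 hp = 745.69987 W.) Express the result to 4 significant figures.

1 gigawatt = 1.34102 × 10^6 hp.
Then 61.61 × 1.34102 × 10^6 ≈ 8.262 × 10^7 hp.

8.262 × 10^7 hp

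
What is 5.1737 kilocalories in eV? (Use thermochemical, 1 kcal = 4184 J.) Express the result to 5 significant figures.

1.3511e+23 eV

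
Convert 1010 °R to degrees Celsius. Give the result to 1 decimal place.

°R = (°C + 273.15) × 9/5.
Applying the formula gives 288.0 °C.

288.0 °C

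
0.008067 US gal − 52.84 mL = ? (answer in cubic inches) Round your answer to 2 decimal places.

-1.36 cubic inches

0.008067 US gal = 1.86348 in³ and 52.84 mL = 3.22449 in³.
1.86348 − 3.22449 ≈ -1.36 in³.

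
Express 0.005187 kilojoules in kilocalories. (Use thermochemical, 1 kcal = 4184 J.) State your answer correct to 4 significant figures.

0.001240 kilocalories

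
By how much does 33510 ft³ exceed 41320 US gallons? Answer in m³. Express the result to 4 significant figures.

792.5 m³

33510 ft³ = 948.898 m³ and 41320 US gal = 156.413 m³.
948.898 − 156.413 ≈ 792.5 m³.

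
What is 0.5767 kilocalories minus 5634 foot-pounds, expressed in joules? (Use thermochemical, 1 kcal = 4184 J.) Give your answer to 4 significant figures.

-5226 J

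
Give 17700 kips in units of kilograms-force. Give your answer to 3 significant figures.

1 kip = 453.592 kilograms-force.
So 17700 × 453.592 ≈ 8.03 × 10^6 kgf.

8.03 × 10^6 kgf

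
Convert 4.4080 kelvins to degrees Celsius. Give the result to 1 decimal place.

-268.7 °C

K = °C + 273.15.
Applying the formula gives -268.7 °C.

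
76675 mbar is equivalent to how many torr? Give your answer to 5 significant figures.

1 millibar = 0.750062 torr.
Thus 76675 × 0.750062 ≈ 57511 torr.

57511 torr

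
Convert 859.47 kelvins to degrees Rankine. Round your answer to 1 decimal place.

1547.0 °R

°R = K × 9/5.
Applying the formula gives 1547.0 °R.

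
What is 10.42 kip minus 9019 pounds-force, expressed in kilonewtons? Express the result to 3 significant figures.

6.23 kilonewtons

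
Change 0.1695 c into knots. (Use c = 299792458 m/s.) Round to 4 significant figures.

9.878e+7 kn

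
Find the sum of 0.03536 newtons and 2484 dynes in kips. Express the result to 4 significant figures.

1.353e-5 kip

0.03536 N = 7.94924e-6 kip and 2484 dyn = 5.58425e-6 kip.
7.94924e-6 + 5.58425e-6 ≈ 1.353e-5 kip.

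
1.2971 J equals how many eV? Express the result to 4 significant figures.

8.096e+18 electronvolts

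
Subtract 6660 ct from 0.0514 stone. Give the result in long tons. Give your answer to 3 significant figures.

-0.000990 long ton

0.0514 st = 0.000321250 long ton and 6660 ct = 0.00131096 long ton.
0.000321250 − 0.00131096 ≈ -0.000990 long ton.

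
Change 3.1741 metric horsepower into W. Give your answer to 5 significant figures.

2334.5 W

1 PS = 735.499 W.
Then 3.1741 × 735.499 ≈ 2334.5 W.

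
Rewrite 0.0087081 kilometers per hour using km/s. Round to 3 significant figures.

2.42 × 10^-6 km/s

1 km/h = 0.000277778 km/s.
0.0087081 × 0.000277778 ≈ 2.42 × 10^-6 km/s.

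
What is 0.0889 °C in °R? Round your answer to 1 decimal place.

491.8 degrees Rankine

°R = (°C + 273.15) × 9/5.
Applying the formula gives 491.8 °R.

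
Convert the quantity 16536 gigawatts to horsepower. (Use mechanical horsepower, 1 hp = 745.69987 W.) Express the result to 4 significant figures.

1 gigawatt = 1.34102 × 10^6 hp.
So 16536 × 1.34102 × 10^6 ≈ 2.218 × 10^10 hp.

2.218 × 10^10 horsepower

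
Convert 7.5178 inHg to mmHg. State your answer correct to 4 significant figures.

1 inHg = 25.4000 millimeters of mercury.
Thus 7.5178 × 25.4000 ≈ 191.0 mmHg.

191.0 millimeters of mercury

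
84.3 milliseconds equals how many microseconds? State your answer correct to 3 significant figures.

1 millisecond = 1000.00 microseconds.
So 84.3 × 1000.00 ≈ 84300 μs.

84300 microseconds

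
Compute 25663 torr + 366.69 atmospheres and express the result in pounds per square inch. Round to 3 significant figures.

25663 torr = 496.240 psi and 366.69 atm = 5388.86 psi.
496.240 + 5388.86 ≈ 5890 psi.

5890 psi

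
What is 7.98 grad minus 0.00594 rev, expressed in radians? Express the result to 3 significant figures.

7.98 grad = 0.125350 rad and 0.00594 rev = 0.0373221 rad.
0.125350 − 0.0373221 ≈ 0.0880 rad.

0.0880 rad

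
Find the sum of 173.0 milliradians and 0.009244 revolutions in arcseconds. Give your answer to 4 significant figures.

173.0 mrad = 35683.8 arcsec and 0.009244 rev = 11980.2 arcsec.
35683.8 + 11980.2 ≈ 47660 arcsec.

47660 arcseconds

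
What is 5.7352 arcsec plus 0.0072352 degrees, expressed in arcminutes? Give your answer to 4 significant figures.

0.5297 arcmin

5.7352 arcsec = 0.0955867 arcmin and 0.0072352 ° = 0.434112 arcmin.
0.0955867 + 0.434112 ≈ 0.5297 arcmin.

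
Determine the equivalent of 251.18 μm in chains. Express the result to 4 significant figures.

1.249e-5 chain

1 micrometer = 4.97097e-8 chains.
Thus 251.18 × 4.97097e-8 ≈ 1.249e-5 chain.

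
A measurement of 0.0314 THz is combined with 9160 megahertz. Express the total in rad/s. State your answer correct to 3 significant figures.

2.55e+11 radians per second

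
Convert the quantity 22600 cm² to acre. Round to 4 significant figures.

0.0005585 acre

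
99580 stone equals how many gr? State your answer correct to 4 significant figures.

1 stone = 98000.0 grains.
So 99580 × 98000.0 ≈ 9.759 × 10^9 gr.

9.759 × 10^9 gr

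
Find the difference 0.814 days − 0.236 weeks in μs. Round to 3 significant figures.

-7.24e+10 μs

0.814 d = 7.03296e+10 μs and 0.236 wk = 1.42733e+11 μs.
7.03296e+10 − 1.42733e+11 ≈ -7.24e+10 μs.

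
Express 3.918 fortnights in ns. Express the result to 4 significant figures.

1 fortnight = 1.20960 × 10^15 ns.
Then 3.918 × 1.20960 × 10^15 ≈ 4.739 × 10^15 ns.

4.739 × 10^15 nanoseconds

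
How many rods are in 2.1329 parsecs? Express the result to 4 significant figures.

1.309 × 10^16 rods

1 parsec = 6.13552 × 10^15 rods.
Then 2.1329 × 6.13552 × 10^15 ≈ 1.309 × 10^16 rod.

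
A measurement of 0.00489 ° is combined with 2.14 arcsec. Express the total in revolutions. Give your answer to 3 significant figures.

1.52 × 10^-5 rev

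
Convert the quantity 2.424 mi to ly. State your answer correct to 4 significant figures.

1 mile = 1.70108e-13 light-years.
2.424 × 1.70108e-13 ≈ 4.123e-13 ly.

4.123e-13 ly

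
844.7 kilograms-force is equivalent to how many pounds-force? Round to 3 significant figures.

1 kilogram-force = 2.20462 pounds-force.
Thus 844.7 × 2.20462 ≈ 1860 lbf.

1860 lbf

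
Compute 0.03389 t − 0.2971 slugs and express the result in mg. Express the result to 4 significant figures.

2.955 × 10^7 mg

0.03389 t = 3.38900 × 10^7 mg and 0.2971 slug = 4.33585 × 10^6 mg.
3.38900 × 10^7 − 4.33585 × 10^6 ≈ 2.955 × 10^7 mg.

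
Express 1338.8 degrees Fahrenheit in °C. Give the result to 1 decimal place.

726.0 °C

°F = °C × 9/5 + 32.
Applying the formula gives 726.0 °C.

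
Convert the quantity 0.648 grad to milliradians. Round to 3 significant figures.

1 grad = 15.7080 milliradians.
Thus 0.648 × 15.7080 ≈ 10.2 mrad.

10.2 milliradians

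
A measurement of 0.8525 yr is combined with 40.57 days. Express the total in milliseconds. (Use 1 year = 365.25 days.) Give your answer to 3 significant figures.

3.04 × 10^10 milliseconds

0.8525 yr = 2.69029 × 10^10 ms and 40.57 d = 3.50525 × 10^9 ms.
2.69029 × 10^10 + 3.50525 × 10^9 ≈ 3.04 × 10^10 ms.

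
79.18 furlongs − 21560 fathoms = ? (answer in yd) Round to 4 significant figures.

-25700 yards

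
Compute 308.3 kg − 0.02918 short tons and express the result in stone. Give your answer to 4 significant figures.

44.38 st

308.3 kg = 48.5489 st and 0.02918 short ton = 4.16857 st.
48.5489 − 4.16857 ≈ 44.38 st.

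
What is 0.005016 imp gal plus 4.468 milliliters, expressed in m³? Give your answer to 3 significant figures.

2.73 × 10^-5 cubic meters

0.005016 imp gal = 2.28032 × 10^-5 m³ and 4.468 mL = 4.46800 × 10^-6 m³.
2.28032 × 10^-5 + 4.46800 × 10^-6 ≈ 2.73 × 10^-5 m³.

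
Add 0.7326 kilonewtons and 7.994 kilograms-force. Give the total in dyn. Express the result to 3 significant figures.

0.7326 kN = 7.32600e+7 dyn and 7.994 kgf = 7.83944e+6 dyn.
7.32600e+7 + 7.83944e+6 ≈ 8.11e+7 dyn.

8.11e+7 dyn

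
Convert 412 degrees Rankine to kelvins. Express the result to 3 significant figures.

°R = K × 9/5.
Applying the formula gives 229 K.

229 kelvins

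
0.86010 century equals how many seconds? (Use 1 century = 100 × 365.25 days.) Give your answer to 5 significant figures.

1 century = 3.15576 × 10^9 s.
0.86010 × 3.15576 × 10^9 ≈ 2.7143 × 10^9 s.

2.7143 × 10^9 s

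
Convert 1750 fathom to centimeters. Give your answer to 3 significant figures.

320000 centimeters

1 fathom = 182.880 cm.
1750 × 182.880 ≈ 320000 cm.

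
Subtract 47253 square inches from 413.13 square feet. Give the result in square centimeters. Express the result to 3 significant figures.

79000 cm²

413.13 ft² = 383810 cm² and 47253 in² = 304857 cm².
383810 − 304857 ≈ 79000 cm².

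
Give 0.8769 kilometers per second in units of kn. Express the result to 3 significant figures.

1700 knots

1 kilometer per second = 1943.84 knots.
Thus 0.8769 × 1943.84 ≈ 1700 kn.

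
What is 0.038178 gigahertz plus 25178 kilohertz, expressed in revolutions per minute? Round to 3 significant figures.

3.80 × 10^9 revolutions per minute

0.038178 GHz = 2.29068 × 10^9 rpm and 25178 kHz = 1.51068 × 10^9 rpm.
2.29068 × 10^9 + 1.51068 × 10^9 ≈ 3.80 × 10^9 rpm.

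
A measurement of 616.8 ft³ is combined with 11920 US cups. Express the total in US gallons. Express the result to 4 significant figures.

616.8 ft³ = 4613.98 US gal and 11920 US cup = 745.000 US gal.
4613.98 + 745.000 ≈ 5359 US gal.

5359 US gal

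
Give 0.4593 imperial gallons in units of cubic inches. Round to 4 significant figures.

1 imperial gallon = 277.419 in³.
Thus 0.4593 × 277.419 ≈ 127.4 in³.

127.4 in³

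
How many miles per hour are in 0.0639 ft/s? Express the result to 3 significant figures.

0.0436 miles per hour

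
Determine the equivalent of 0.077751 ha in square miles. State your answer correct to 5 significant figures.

0.00030020 mi²

1 ha = 0.00386102 mi².
Thus 0.077751 × 0.00386102 ≈ 0.00030020 mi².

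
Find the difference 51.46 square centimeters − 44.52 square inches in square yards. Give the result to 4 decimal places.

-0.0282 yd²

51.46 cm² = 0.00615456 yd² and 44.52 in² = 0.0343519 yd².
0.00615456 − 0.0343519 ≈ -0.0282 yd².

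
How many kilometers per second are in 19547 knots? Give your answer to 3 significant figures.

1 kn = 0.000514444 km/s.
Then 19547 × 0.000514444 ≈ 10.1 km/s.

10.1 km/s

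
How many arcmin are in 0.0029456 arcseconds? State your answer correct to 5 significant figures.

4.9093 × 10^-5 arcmin

1 arcsecond = 0.0166667 arcmin.
0.0029456 × 0.0166667 ≈ 4.9093 × 10^-5 arcmin.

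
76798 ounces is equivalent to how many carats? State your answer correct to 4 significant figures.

1 oz = 141.748 ct.
Thus 76798 × 141.748 ≈ 1.089e+7 ct.

1.089e+7 carats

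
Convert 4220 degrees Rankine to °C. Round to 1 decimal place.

°R = (°C + 273.15) × 9/5.
Applying the formula gives 2071.3 °C.

2071.3 °C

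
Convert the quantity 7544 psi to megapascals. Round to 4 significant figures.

1 psi = 0.00689476 megapascals.
Then 7544 × 0.00689476 ≈ 52.01 MPa.

52.01 MPa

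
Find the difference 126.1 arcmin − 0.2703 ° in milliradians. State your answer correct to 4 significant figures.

126.1 arcmin = 36.6810 mrad and 0.2703 ° = 4.71762 mrad.
36.6810 − 4.71762 ≈ 31.96 mrad.

31.96 milliradians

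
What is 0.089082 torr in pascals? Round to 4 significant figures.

11.88 Pa

1 torr = 133.322 Pa.
0.089082 × 133.322 ≈ 11.88 Pa.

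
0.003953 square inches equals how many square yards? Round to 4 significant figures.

3.050e-6 yd²

1 in² = 0.000771605 square yards.
Thus 0.003953 × 0.000771605 ≈ 3.050e-6 yd².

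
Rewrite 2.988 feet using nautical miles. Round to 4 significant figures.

0.0004918 nmi

1 foot = 0.000164579 nautical miles.
Then 2.988 × 0.000164579 ≈ 0.0004918 nmi.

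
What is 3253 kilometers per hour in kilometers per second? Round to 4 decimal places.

0.9036 km/s

1 km/h = 0.000277778 kilometers per second.
Thus 3253 × 0.000277778 ≈ 0.9036 km/s.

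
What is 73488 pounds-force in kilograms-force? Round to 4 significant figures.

33330 kgf

1 lbf = 0.453592 kgf.
Thus 73488 × 0.453592 ≈ 33330 kgf.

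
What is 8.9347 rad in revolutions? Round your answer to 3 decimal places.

1 rad = 0.159155 rev.
Then 8.9347 × 0.159155 ≈ 1.422 rev.

1.422 revolutions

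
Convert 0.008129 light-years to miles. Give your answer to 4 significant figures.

1 light-year = 5.87863 × 10^12 mi.
0.008129 × 5.87863 × 10^12 ≈ 4.779 × 10^10 mi.

4.779 × 10^10 miles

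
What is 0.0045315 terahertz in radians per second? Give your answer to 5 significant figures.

1 terahertz = 6.28319 × 10^12 rad/s.
So 0.0045315 × 6.28319 × 10^12 ≈ 2.8472 × 10^10 rad/s.

2.8472 × 10^10 rad/s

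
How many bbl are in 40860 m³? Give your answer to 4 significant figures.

1 cubic meter = 6.28981 oil barrels.
40860 × 6.28981 ≈ 257000 bbl.

257000 bbl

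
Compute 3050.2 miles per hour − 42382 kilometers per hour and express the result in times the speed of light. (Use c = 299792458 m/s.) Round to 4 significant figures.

3050.2 mph = 4.54835 × 10^-6 c and 42382 km/h = 3.92698 × 10^-5 c.
4.54835 × 10^-6 − 3.92698 × 10^-5 ≈ -3.472 × 10^-5 c.

-3.472 × 10^-5 c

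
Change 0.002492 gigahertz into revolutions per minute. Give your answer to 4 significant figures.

1.495 × 10^8 rpm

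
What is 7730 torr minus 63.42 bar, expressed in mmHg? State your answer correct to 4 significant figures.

-39840 mmHg

7730 torr = 7730.00 mmHg and 63.42 bar = 47568.9 mmHg.
7730.00 − 47568.9 ≈ -39840 mmHg.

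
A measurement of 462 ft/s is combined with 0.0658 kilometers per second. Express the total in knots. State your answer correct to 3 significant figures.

462 ft/s = 273.728 kn and 0.0658 km/s = 127.905 kn.
273.728 + 127.905 ≈ 402 kn.

402 kn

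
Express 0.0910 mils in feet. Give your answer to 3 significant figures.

7.58e-6 ft

1 mil = 8.33333e-5 feet.
So 0.0910 × 8.33333e-5 ≈ 7.58e-6 ft.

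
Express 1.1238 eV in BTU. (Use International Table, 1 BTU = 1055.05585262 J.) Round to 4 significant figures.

1 eV = 1.51857e-22 British thermal units.
Then 1.1238 × 1.51857e-22 ≈ 1.707e-22 BTU.

1.707e-22 British thermal units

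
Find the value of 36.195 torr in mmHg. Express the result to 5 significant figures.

36.195 mmHg

1 torr = 1.00000 mmHg.
Then 36.195 × 1.00000 ≈ 36.195 mmHg.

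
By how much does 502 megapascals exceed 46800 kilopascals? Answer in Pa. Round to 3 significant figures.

4.55e+8 Pa

502 MPa = 5.02000e+8 Pa and 46800 kPa = 4.68000e+7 Pa.
5.02000e+8 − 4.68000e+7 ≈ 4.55e+8 Pa.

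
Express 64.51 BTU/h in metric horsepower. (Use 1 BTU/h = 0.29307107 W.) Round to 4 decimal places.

0.0257 metric horsepower

1 BTU per hour = 0.000398466 PS.
So 64.51 × 0.000398466 ≈ 0.0257 PS.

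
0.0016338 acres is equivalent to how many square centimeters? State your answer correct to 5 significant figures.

1 acre = 4.04686 × 10^7 cm².
So 0.0016338 × 4.04686 × 10^7 ≈ 66118 cm².

66118 square centimeters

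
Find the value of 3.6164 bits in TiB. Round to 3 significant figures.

4.11 × 10^-13 tebibytes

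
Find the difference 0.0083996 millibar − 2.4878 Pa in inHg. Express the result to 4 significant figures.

-0.0004866 inHg

0.0083996 mbar = 0.000248040 inHg and 2.4878 Pa = 0.000734647 inHg.
0.000248040 − 0.000734647 ≈ -0.0004866 inHg.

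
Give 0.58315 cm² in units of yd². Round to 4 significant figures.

1 square centimeter = 0.000119599 yd².
So 0.58315 × 0.000119599 ≈ 6.974e-5 yd².

6.974e-5 yd²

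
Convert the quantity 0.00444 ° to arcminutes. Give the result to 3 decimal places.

0.266 arcmin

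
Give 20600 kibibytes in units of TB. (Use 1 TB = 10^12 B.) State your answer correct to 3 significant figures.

2.11 × 10^-5 TB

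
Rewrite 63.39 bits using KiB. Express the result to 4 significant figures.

0.007738 KiB

1 bit = 0.000122070 KiB.
63.39 × 0.000122070 ≈ 0.007738 KiB.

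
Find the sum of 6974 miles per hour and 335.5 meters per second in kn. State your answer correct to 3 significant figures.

6974 mph = 6060.24 kn and 335.5 m/s = 652.160 kn.
6060.24 + 652.160 ≈ 6710 kn.

6710 kn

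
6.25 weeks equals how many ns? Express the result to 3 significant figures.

3.78e+15 ns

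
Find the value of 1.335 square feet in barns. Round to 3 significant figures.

1.24e+27 barn

1 square foot = 9.29030e+26 barn.
Then 1.335 × 9.29030e+26 ≈ 1.24e+27 barn.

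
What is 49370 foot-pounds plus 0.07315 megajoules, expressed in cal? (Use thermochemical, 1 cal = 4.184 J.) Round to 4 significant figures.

49370 ft·lbf = 15998.3 cal and 0.07315 MJ = 17483.3 cal.
15998.3 + 17483.3 ≈ 33480 cal.

33480 calories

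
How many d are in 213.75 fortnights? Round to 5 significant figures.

2992.5 d

1 fortnight = 14.0000 d.
213.75 × 14.0000 ≈ 2992.5 d.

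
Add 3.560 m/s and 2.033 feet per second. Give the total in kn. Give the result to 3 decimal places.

8.125 knots

3.560 m/s = 6.92009 kn and 2.033 ft/s = 1.20452 kn.
6.92009 + 1.20452 ≈ 8.125 kn.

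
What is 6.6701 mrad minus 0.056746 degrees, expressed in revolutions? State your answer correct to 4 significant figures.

0.0009040 revolutions

6.6701 mrad = 0.00106158 rev and 0.056746 ° = 0.000157628 rev.
0.00106158 − 0.000157628 ≈ 0.0009040 rev.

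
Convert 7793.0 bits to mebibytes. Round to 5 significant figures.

1 bit = 1.19209e-7 mebibytes.
Then 7793.0 × 1.19209e-7 ≈ 0.00092900 MiB.

0.00092900 MiB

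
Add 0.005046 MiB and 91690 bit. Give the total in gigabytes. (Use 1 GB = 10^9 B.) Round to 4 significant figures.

1.675e-5 GB

0.005046 MiB = 5.291114e-6 GB and 91690 bit = 1.146125e-5 GB.
5.291114e-6 + 1.146125e-5 ≈ 1.675e-5 GB.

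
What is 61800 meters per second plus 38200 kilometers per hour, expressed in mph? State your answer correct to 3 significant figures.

162000 mph

61800 m/s = 138243 mph and 38200 km/h = 23736.4 mph.
138243 + 23736.4 ≈ 162000 mph.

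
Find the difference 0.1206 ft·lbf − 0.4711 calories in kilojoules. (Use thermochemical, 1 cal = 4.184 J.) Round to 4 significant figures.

0.1206 ft·lbf = 0.000163512 kJ and 0.4711 cal = 0.00197108 kJ.
0.000163512 − 0.00197108 ≈ -0.001808 kJ.

-0.001808 kJ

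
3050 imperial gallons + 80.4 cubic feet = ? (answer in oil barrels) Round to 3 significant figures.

102 bbl

3050 imp gal = 87.2118 bbl and 80.4 ft³ = 14.3199 bbl.
87.2118 + 14.3199 ≈ 102 bbl.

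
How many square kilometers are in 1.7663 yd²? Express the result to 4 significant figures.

1.477e-6 km²

1 yd² = 8.36127e-7 km².
1.7663 × 8.36127e-7 ≈ 1.477e-6 km².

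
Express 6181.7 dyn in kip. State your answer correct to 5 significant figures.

1.3897e-5 kips

1 dyne = 2.24809e-9 kip.
Thus 6181.7 × 2.24809e-9 ≈ 1.3897e-5 kip.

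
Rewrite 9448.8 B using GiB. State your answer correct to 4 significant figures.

8.800 × 10^-6 GiB

1 byte = 9.31323 × 10^-10 gibibytes.
9448.8 × 9.31323 × 10^-10 ≈ 8.800 × 10^-6 GiB.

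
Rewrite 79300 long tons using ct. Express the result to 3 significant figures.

4.03e+11 ct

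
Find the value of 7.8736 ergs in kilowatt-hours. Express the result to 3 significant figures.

2.19e-13 kWh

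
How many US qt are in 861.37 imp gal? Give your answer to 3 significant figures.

1 imperial gallon = 4.80380 US qt.
Then 861.37 × 4.80380 ≈ 4140 US qt.

4140 US quarts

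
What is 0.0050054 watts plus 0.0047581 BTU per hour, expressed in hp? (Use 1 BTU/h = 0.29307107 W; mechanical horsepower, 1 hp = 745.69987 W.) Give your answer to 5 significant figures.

0.0050054 W = 6.712352 × 10^-6 hp and 0.0047581 BTU/h = 1.870004 × 10^-6 hp.
6.712352 × 10^-6 + 1.870004 × 10^-6 ≈ 8.5824 × 10^-6 hp.

8.5824 × 10^-6 horsepower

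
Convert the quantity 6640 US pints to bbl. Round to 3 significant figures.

1 US pint = 0.00297619 bbl.
Then 6640 × 0.00297619 ≈ 19.8 bbl.

19.8 oil barrels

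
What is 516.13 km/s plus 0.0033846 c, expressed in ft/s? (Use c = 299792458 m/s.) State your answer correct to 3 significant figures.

5.02e+6 feet per second

516.13 km/s = 1.69334e+6 ft/s and 0.0033846 c = 3.32899e+6 ft/s.
1.69334e+6 + 3.32899e+6 ≈ 5.02e+6 ft/s.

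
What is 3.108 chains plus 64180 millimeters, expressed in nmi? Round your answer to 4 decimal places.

0.0684 nautical miles

3.108 chain = 0.0337597 nmi and 64180 mm = 0.0346544 nmi.
0.0337597 + 0.0346544 ≈ 0.0684 nmi.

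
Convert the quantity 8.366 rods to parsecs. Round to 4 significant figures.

1.364e-15 parsecs

1 rod = 1.62985e-16 pc.
Then 8.366 × 1.62985e-16 ≈ 1.364e-15 pc.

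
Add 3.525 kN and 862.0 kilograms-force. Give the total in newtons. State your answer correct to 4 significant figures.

11980 newtons

3.525 kN = 3525.00 N and 862.0 kgf = 8453.33 N.
3525.00 + 8453.33 ≈ 11980 N.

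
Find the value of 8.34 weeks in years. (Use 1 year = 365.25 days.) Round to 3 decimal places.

0.160 years

1 wk = 0.0191650 years.
Then 8.34 × 0.0191650 ≈ 0.160 yr.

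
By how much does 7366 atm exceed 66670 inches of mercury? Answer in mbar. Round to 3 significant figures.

5.21 × 10^6 mbar

7366 atm = 7.46360 × 10^6 mbar and 66670 inHg = 2.25771 × 10^6 mbar.
7.46360 × 10^6 − 2.25771 × 10^6 ≈ 5.21 × 10^6 mbar.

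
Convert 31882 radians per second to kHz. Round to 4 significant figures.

5.074 kHz

1 rad/s = 0.000159155 kilohertz.
31882 × 0.000159155 ≈ 5.074 kHz.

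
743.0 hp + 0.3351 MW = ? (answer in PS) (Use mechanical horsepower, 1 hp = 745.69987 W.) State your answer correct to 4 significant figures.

743.0 hp = 753.305 PS and 0.3351 MW = 455.609 PS.
753.305 + 455.609 ≈ 1209 PS.

1209 metric horsepower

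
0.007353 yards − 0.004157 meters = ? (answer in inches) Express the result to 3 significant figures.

0.007353 yd = 0.264708 in and 0.004157 m = 0.163661 in.
0.264708 − 0.163661 ≈ 0.101 in.

0.101 in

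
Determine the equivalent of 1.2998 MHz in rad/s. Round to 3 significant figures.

8.17 × 10^6 radians per second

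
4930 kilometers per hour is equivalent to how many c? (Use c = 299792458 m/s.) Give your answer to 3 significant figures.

1 km/h = 9.26567e-10 c.
Thus 4930 × 9.26567e-10 ≈ 4.57e-6 c.

4.57e-6 times the speed of light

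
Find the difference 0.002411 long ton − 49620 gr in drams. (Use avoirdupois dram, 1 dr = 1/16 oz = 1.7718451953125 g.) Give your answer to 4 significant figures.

-432.1 dr

0.002411 long ton = 1382.56 dr and 49620 gr = 1814.67 dr.
1382.56 − 1814.67 ≈ -432.1 dr.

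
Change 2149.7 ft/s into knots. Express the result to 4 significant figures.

1 foot per second = 0.592484 kn.
Thus 2149.7 × 0.592484 ≈ 1274 kn.

1274 knots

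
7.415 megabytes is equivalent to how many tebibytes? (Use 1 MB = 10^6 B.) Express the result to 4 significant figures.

1 megabyte = 9.09495 × 10^-7 tebibytes.
7.415 × 9.09495 × 10^-7 ≈ 6.744 × 10^-6 TiB.

6.744 × 10^-6 tebibytes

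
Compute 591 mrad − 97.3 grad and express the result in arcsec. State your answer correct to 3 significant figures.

-193000 arcsec

591 mrad = 121903 arcsec and 97.3 grad = 315252 arcsec.
121903 − 315252 ≈ -193000 arcsec.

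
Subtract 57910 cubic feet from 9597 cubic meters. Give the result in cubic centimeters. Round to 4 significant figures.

9597 m³ = 9.59700 × 10^9 cm³ and 57910 ft³ = 1.63983 × 10^9 cm³.
9.59700 × 10^9 − 1.63983 × 10^9 ≈ 7.957 × 10^9 cm³.

7.957 × 10^9 cm³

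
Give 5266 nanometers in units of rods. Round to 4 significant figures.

1 nm = 1.98839e-10 rod.
Then 5266 × 1.98839e-10 ≈ 1.047e-6 rod.

1.047e-6 rods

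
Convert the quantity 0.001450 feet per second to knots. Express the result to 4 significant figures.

0.0008591 kn

1 ft/s = 0.592484 kn.
Then 0.001450 × 0.592484 ≈ 0.0008591 kn.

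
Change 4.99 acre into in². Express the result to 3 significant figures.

3.13 × 10^7 square inches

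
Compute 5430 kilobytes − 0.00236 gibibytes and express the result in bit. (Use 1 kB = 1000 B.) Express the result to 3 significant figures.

5430 kB = 4.34400e+7 bit and 0.00236 GiB = 2.02722e+7 bit.
4.34400e+7 − 2.02722e+7 ≈ 2.32e+7 bit.

2.32e+7 bit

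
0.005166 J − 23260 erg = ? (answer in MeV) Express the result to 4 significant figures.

0.005166 J = 3.22436 × 10^10 MeV and 23260 erg = 1.45178 × 10^10 MeV.
3.22436 × 10^10 − 1.45178 × 10^10 ≈ 1.773 × 10^10 MeV.

1.773 × 10^10 MeV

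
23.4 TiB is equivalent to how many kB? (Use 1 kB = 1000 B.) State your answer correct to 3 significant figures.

1 tebibyte = 1.09951 × 10^9 kB.
Thus 23.4 × 1.09951 × 10^9 ≈ 2.57 × 10^10 kB.

2.57 × 10^10 kilobytes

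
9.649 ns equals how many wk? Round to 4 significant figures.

1 ns = 1.65344 × 10^-15 wk.
Thus 9.649 × 1.65344 × 10^-15 ≈ 1.595 × 10^-14 wk.

1.595 × 10^-14 wk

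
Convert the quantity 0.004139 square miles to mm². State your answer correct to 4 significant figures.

1 square mile = 2.58999e+12 square millimeters.
Then 0.004139 × 2.58999e+12 ≈ 1.072e+10 mm².

1.072e+10 mm²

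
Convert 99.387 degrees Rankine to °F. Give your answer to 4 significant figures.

-360.3 degrees Fahrenheit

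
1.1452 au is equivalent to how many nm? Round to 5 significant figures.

1 astronomical unit = 1.49598e+20 nanometers.
So 1.1452 × 1.49598e+20 ≈ 1.7132e+20 nm.

1.7132e+20 nm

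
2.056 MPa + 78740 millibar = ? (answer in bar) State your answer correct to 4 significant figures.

99.30 bar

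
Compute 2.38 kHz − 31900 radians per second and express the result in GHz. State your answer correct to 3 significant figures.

-2.70 × 10^-6 GHz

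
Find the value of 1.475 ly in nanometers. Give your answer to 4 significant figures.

1 light-year = 9.46073e+24 nanometers.
Then 1.475 × 9.46073e+24 ≈ 1.395e+25 nm.

1.395e+25 nm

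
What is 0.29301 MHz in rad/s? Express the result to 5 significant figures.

1.8410e+6 radians per second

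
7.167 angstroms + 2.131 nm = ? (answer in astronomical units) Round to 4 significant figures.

1.904 × 10^-20 astronomical units

7.167 Å = 4.79084 × 10^-21 au and 2.131 nm = 1.42449 × 10^-20 au.
4.79084 × 10^-21 + 1.42449 × 10^-20 ≈ 1.904 × 10^-20 au.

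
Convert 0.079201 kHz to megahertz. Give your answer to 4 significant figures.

1 kHz = 0.00100000 megahertz.
Then 0.079201 × 0.00100000 ≈ 7.920 × 10^-5 MHz.

7.920 × 10^-5 MHz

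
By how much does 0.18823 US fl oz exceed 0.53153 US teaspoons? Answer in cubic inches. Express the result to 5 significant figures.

0.17982 in³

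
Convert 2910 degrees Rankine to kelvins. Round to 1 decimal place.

°R = K × 9/5.
Applying the formula gives 1616.7 K.

1616.7 kelvins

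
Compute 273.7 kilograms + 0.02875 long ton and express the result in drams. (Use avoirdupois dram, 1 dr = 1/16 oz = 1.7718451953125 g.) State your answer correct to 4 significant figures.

171000 dr

273.7 kg = 154472 dr and 0.02875 long ton = 16486.4 dr.
154472 + 16486.4 ≈ 171000 dr.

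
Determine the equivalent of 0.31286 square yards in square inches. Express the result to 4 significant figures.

405.5 in²

1 square yard = 1296.00 in².
Thus 0.31286 × 1296.00 ≈ 405.5 in².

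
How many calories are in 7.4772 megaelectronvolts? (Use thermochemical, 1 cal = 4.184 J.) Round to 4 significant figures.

2.863 × 10^-13 calories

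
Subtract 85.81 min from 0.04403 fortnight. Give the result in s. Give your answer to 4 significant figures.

48110 s

0.04403 fortnight = 53258.7 s and 85.81 min = 5148.60 s.
53258.7 − 5148.60 ≈ 48110 s.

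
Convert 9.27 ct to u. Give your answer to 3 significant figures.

1 carat = 1.20443 × 10^23 u.
9.27 × 1.20443 × 10^23 ≈ 1.12 × 10^24 u.

1.12 × 10^24 u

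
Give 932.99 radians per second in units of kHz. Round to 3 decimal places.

0.148 kilohertz

1 rad/s = 0.000159155 kilohertz.
Then 932.99 × 0.000159155 ≈ 0.148 kHz.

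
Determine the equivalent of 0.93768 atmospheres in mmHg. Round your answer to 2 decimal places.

1 atmosphere = 760.000 mmHg.
So 0.93768 × 760.000 ≈ 712.64 mmHg.

712.64 millimeters of mercury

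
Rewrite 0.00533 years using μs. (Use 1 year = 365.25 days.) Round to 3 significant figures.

1 year = 3.15576 × 10^13 microseconds.
So 0.00533 × 3.15576 × 10^13 ≈ 1.68 × 10^11 μs.

1.68 × 10^11 microseconds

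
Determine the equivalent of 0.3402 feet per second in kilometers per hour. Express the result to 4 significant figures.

1 foot per second = 1.09728 km/h.
So 0.3402 × 1.09728 ≈ 0.3733 km/h.

0.3733 km/h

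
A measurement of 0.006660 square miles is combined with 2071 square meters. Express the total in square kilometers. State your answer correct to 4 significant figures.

0.01932 km²

0.006660 mi² = 0.0172493 km² and 2071 m² = 0.00207100 km².
0.0172493 + 0.00207100 ≈ 0.01932 km².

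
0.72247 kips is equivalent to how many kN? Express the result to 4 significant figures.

3.214 kN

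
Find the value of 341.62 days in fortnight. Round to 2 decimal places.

24.40 fortnight

1 day = 0.0714286 fortnight.
So 341.62 × 0.0714286 ≈ 24.40 fortnight.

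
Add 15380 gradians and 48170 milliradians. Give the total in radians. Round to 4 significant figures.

15380 grad = 241.588 rad and 48170 mrad = 48.1700 rad.
241.588 + 48.1700 ≈ 289.8 rad.

289.8 rad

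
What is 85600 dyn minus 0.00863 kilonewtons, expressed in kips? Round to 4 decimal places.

-0.0017 kips

85600 dyn = 0.000192436 kip and 0.00863 kN = 0.00194010 kip.
0.000192436 − 0.00194010 ≈ -0.0017 kip.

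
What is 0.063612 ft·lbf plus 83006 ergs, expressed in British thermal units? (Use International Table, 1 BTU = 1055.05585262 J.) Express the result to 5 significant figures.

0.063612 ft·lbf = 8.17457e-5 BTU and 83006 erg = 7.86745e-6 BTU.
8.17457e-5 + 7.86745e-6 ≈ 8.9613e-5 BTU.

8.9613e-5 British thermal units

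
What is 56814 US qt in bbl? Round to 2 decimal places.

338.18 oil barrels

1 US quart = 0.00595238 oil barrels.
56814 × 0.00595238 ≈ 338.18 bbl.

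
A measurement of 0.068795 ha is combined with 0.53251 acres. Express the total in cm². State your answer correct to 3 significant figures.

2.84e+7 cm²

0.068795 ha = 6.87950e+6 cm² and 0.53251 acre = 2.15499e+7 cm².
6.87950e+6 + 2.15499e+7 ≈ 2.84e+7 cm².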